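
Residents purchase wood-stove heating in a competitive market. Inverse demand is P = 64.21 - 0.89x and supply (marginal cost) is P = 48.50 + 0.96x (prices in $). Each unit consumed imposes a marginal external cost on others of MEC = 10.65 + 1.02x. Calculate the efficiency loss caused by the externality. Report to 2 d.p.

Market equilibrium (private): 48.50 + 0.96x = 64.21 - 0.89x → x_m = 8.4919.
Social marginal benefit = demand − MEC = 53.56 - 1.91x.
Set SMB = MC: 53.56 - 1.91x = 48.50 + 0.96x → x* = 1.7631.
The welfare-loss triangle has base |x_m − x*| and height MEC(x_m) (the vertical gap between SMB and MC is zero at x* and MEC at x_m).
DWL = ½ × 6.7288 × 19.3117 = 64.9723.

DWL = $64.97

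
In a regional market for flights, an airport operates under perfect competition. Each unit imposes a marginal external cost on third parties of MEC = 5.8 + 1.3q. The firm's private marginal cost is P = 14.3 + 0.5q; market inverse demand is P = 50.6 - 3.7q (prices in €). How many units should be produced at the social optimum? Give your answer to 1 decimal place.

q* = 5.5

Social marginal cost = private MC + MEC = 20.1 + 1.8q.
Set SMC = demand: 20.1 + 1.8q = 50.6 - 3.7q → q* = 5.5455.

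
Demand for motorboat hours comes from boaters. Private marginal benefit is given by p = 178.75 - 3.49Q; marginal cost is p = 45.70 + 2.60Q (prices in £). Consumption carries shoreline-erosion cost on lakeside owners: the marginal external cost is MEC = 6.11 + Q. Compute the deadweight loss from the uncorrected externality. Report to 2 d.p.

DWL = £55.12

Market equilibrium (private): 45.70 + 2.60Q = 178.75 - 3.49Q → Q_m = 21.8473.
Social marginal benefit = demand − MEC = 172.64 - 4.49Q.
Set SMB = MC: 172.64 - 4.49Q = 45.70 + 2.60Q → Q* = 17.9041.
Height of the DWL triangle at Q_m is MC(Q_m) − SMB(Q_m) = MEC(Q_m) = 27.9573.
DWL = ½ × 3.9432 × 27.9573 = 55.1206.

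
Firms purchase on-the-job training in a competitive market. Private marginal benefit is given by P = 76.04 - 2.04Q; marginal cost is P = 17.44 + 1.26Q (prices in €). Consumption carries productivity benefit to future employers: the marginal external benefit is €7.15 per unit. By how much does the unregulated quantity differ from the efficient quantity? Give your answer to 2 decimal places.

Market equilibrium (private): 17.44 + 1.26Q = 76.04 - 2.04Q → Q_m = 17.7576.
Social marginal benefit = demand + MEB = 83.19 - 2.04Q.
Set SMB = MC: 83.19 - 2.04Q = 17.44 + 1.26Q → Q* = 19.9242.
Gap = |17.7576 − 19.9242| = 2.1666.

2.17 units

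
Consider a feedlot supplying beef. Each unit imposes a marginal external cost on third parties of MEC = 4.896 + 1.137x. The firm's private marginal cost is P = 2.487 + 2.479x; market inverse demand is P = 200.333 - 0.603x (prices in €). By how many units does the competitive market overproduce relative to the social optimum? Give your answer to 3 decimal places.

18.460 units

Market equilibrium (private): 2.487 + 2.479x = 200.333 - 0.603x → x_m = 64.1940.
Social marginal cost = private MC + MEC = 7.383 + 3.616x.
Set SMC = demand: 7.383 + 3.616x = 200.333 - 0.603x → x* = 45.7336.
Gap = |64.1940 − 45.7336| = 18.4604.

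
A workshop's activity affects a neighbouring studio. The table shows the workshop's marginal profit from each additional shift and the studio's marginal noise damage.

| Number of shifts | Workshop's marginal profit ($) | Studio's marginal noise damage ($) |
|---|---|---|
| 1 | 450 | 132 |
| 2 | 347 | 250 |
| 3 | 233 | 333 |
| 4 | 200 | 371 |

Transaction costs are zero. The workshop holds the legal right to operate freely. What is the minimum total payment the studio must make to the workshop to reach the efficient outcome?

$433

Left alone the workshop would choose level 4 (marginal profit stays positive).
Efficient level: k* = 2 (marginal profit ≥ marginal noise damage through 2).
The studio must at least cover the workshop's forgone profit from cutting 4→2: 233 + 200 = 433.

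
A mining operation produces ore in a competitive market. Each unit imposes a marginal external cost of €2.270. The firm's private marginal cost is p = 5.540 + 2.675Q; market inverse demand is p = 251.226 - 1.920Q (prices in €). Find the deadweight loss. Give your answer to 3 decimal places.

DWL = €0.561

Market equilibrium (private): 5.540 + 2.675Q = 251.226 - 1.920Q → Q_m = 53.4681.
Social marginal cost = private MC + MEC = 7.810 + 2.675Q.
Set SMC = demand: 7.810 + 2.675Q = 251.226 - 1.920Q → Q* = 52.9741.
Height of the DWL triangle at Q_m is SMC(Q_m) − demand(Q_m) = MEC(Q_m) = 2.2700.
DWL = ½ × 0.4940 × 2.2700 = 0.5607.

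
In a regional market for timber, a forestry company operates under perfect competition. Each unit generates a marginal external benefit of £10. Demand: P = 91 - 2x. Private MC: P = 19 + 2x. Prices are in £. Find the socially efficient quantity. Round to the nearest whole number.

x* = 21

Social marginal cost = private MC − MEB = 9 + 2x.
Set SMC = demand: 9 + 2x = 91 - 2x → x* = 20.5000.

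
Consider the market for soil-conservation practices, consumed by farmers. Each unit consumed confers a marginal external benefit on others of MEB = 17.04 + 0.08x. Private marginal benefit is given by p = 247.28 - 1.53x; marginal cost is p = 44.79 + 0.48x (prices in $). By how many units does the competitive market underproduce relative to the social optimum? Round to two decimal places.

Market equilibrium (private): 44.79 + 0.48x = 247.28 - 1.53x → x_m = 100.7413.
Social marginal benefit = demand + MEB = 264.32 - 1.45x.
Set SMB = MC: 264.32 - 1.45x = 44.79 + 0.48x → x* = 113.7461.
Gap = |100.7413 − 113.7461| = 13.0048.

13.00 units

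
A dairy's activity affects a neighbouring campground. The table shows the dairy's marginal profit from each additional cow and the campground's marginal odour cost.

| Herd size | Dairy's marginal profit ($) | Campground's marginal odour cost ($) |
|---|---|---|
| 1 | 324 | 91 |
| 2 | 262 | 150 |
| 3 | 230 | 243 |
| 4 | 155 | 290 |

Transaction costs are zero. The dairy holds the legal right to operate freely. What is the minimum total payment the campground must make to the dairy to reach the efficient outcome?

Left alone the dairy would choose level 4 (marginal profit stays positive).
Efficient level: k* = 2 (marginal profit ≥ marginal odour cost through 2).
The campground must at least cover the dairy's forgone profit from cutting 4→2: 230 + 155 = 385.

$385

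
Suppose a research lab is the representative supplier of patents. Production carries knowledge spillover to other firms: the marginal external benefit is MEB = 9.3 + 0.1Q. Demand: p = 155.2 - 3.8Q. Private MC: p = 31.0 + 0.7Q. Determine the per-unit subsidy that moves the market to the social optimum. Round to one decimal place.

Social marginal cost = private MC − MEB = 21.7 + 0.6Q.
Set SMC = demand: 21.7 + 0.6Q = 155.2 - 3.8Q → Q* = 30.3409.
The Pigouvian subsidy equals MEB at Q*: 9.3 + 0.1×30.3409 = 12.3341.

subsidy = 12.3 per unit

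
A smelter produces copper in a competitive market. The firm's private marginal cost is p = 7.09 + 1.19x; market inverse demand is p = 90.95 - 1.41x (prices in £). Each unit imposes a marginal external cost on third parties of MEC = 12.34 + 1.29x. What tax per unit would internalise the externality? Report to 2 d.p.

tax = £36.06 per unit

Social marginal cost = private MC + MEC = 19.43 + 2.48x.
Set SMC = demand: 19.43 + 2.48x = 90.95 - 1.41x → x* = 18.3856.
The Pigouvian tax equals MEC at x*: 12.34 + 1.29×18.3856 = 36.0574.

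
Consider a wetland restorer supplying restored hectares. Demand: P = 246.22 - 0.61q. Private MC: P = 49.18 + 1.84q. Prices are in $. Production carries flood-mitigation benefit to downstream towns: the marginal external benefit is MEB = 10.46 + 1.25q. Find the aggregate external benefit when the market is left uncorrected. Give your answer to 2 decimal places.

$4883.80

Market equilibrium (private): 49.18 + 1.84q = 246.22 - 0.61q → q_m = 80.4245.
Total external benefit = ∫₀^{q_m} (10.46 + 1.25q) dq = 10.46×80.4245 + ½×1.25×80.4245² = 4883.8029.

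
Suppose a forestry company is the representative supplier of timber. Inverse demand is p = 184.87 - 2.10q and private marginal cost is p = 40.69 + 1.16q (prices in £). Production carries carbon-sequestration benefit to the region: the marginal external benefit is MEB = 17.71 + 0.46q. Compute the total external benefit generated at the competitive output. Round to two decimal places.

£1233.15

Market equilibrium (private): 40.69 + 1.16q = 184.87 - 2.10q → q_m = 44.2270.
Total external benefit = ∫₀^{q_m} (17.71 + 0.46q) dq = 17.71×44.2270 + ½×0.46×44.2270² = 1233.1465.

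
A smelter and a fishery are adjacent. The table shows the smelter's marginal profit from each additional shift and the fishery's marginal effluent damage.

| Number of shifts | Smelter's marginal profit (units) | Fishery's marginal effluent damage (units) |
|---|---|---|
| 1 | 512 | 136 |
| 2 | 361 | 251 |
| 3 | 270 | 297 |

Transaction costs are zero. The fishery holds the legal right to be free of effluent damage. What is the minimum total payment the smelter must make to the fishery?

387

Efficient level: marginal profit ≥ marginal effluent damage through level 2, so k* = 2.
With the fishery holding the right, the smelter must at least compensate total damage at k*: 136 + 251 = 387.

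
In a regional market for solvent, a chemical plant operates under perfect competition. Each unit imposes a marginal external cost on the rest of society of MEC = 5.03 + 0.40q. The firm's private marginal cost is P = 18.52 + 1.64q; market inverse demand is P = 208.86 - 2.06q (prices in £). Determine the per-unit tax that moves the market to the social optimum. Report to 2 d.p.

Social marginal cost = private MC + MEC = 23.55 + 2.04q.
Set SMC = demand: 23.55 + 2.04q = 208.86 - 2.06q → q* = 45.1976.
The Pigouvian tax equals MEC at q*: 5.03 + 0.40×45.1976 = 23.1090.

tax = £23.11 per unit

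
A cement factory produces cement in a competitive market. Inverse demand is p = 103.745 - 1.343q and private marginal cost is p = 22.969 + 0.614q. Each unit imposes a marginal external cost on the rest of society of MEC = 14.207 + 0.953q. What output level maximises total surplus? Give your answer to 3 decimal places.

q* = 22.876

Social marginal cost = private MC + MEC = 37.176 + 1.567q.
Set SMC = demand: 37.176 + 1.567q = 103.745 - 1.343q → q* = 22.8759.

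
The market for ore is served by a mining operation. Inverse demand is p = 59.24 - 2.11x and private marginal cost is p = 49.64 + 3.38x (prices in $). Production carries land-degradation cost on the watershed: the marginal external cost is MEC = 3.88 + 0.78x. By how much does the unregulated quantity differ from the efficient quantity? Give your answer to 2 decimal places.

0.84 units

Market equilibrium (private): 49.64 + 3.38x = 59.24 - 2.11x → x_m = 1.7486.
Social marginal cost = private MC + MEC = 53.52 + 4.16x.
Set SMC = demand: 53.52 + 4.16x = 59.24 - 2.11x → x* = 0.9123.
Gap = |1.7486 − 0.9123| = 0.8363.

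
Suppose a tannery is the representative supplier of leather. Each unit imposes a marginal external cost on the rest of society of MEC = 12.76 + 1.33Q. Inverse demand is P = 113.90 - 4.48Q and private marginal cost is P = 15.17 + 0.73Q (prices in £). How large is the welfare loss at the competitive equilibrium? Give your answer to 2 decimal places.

Market equilibrium (private): 15.17 + 0.73Q = 113.90 - 4.48Q → Q_m = 18.9501.
Social marginal cost = private MC + MEC = 27.93 + 2.06Q.
Set SMC = demand: 27.93 + 2.06Q = 113.90 - 4.48Q → Q* = 13.1453.
The welfare-loss triangle has base |Q_m − Q*| and height MEC(Q_m) (the vertical gap between SMC and demand is zero at Q* and MEC at Q_m).
DWL = ½ × 5.8048 × 37.9636 = 110.1856.

DWL = £110.19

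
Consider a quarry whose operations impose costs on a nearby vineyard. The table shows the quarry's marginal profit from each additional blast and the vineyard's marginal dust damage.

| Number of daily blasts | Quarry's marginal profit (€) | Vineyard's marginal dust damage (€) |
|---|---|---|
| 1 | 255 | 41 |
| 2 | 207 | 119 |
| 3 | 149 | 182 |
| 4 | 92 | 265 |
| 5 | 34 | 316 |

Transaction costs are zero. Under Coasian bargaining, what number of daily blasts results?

Bargaining reaches the level where marginal profit last exceeds marginal dust damage.
That holds through level 2 (207 ≥ 119) but not at 3 (149 < 182).

2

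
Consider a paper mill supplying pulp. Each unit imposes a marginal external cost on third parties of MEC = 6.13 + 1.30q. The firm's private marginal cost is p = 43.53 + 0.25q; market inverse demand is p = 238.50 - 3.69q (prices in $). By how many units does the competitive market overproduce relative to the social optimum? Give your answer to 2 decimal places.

Market equilibrium (private): 43.53 + 0.25q = 238.50 - 3.69q → q_m = 49.4848.
Social marginal cost = private MC + MEC = 49.66 + 1.55q.
Set SMC = demand: 49.66 + 1.55q = 238.50 - 3.69q → q* = 36.0382.
Gap = |49.4848 − 36.0382| = 13.4466.

13.45 units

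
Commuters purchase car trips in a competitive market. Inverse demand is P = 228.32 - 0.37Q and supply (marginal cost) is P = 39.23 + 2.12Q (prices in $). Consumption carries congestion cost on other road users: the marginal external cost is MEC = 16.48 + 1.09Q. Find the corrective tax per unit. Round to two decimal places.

Social marginal benefit = demand − MEC = 211.84 - 1.46Q.
Set SMB = MC: 211.84 - 1.46Q = 39.23 + 2.12Q → Q* = 48.2151.
The Pigouvian tax equals MEC at Q*: 16.48 + 1.09×48.2151 = 69.0345.

tax = $69.03 per unit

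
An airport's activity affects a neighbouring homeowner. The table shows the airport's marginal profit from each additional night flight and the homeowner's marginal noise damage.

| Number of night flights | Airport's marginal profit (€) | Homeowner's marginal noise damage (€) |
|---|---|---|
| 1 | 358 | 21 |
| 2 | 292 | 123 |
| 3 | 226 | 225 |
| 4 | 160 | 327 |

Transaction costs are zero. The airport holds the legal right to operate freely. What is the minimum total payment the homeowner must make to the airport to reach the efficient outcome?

€160

Left alone the airport would choose level 4 (marginal profit stays positive).
Efficient level: k* = 3 (marginal profit ≥ marginal noise damage through 3).
The homeowner must at least cover the airport's forgone profit from cutting 4→3: 160 = 160.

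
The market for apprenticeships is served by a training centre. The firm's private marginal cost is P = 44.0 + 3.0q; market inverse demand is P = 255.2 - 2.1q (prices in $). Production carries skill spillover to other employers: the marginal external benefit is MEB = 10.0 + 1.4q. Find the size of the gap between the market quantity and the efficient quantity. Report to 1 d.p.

18.4 units

Market equilibrium (private): 44.0 + 3.0q = 255.2 - 2.1q → q_m = 41.4118.
Social marginal cost = private MC − MEB = 34.0 + 1.6q.
Set SMC = demand: 34.0 + 1.6q = 255.2 - 2.1q → q* = 59.7838.
Gap = |41.4118 − 59.7838| = 18.3720.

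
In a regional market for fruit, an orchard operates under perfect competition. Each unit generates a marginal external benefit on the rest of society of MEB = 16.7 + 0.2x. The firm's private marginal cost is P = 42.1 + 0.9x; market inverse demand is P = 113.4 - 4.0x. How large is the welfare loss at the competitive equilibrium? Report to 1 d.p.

Market equilibrium (private): 42.1 + 0.9x = 113.4 - 4.0x → x_m = 14.5510.
Social marginal cost = private MC − MEB = 25.4 + 0.7x.
Set SMC = demand: 25.4 + 0.7x = 113.4 - 4.0x → x* = 18.7234.
The loss is the area between SMC and demand from x* to x_m; with linear curves that's a triangle of height MEB(x_m).
DWL = ½ × 4.1724 × 19.6102 = 40.9108.

DWL = 40.9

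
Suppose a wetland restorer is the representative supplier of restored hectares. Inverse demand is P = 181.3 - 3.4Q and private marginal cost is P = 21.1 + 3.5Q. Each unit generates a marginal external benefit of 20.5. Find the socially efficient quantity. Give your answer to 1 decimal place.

Social marginal cost = private MC − MEB = 0.6 + 3.5Q.
Set SMC = demand: 0.6 + 3.5Q = 181.3 - 3.4Q → Q* = 26.1884.

Q* = 26.2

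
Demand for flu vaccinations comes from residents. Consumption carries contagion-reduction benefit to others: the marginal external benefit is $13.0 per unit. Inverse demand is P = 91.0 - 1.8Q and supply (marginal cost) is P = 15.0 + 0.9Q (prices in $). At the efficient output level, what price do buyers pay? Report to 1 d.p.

P = $31.7

Social marginal benefit = demand + MEB = 104.0 - 1.8Q.
Set SMB = MC: 104.0 - 1.8Q = 15.0 + 0.9Q → Q* = 32.9630.
Consumer price on the demand curve at Q*: 91.0 − 1.8×32.9630 = 31.6666.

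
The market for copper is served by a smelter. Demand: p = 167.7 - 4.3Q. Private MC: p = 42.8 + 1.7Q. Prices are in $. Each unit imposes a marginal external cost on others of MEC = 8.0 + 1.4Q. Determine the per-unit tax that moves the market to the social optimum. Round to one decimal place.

tax = $30.1 per unit

Social marginal cost = private MC + MEC = 50.8 + 3.1Q.
Set SMC = demand: 50.8 + 3.1Q = 167.7 - 4.3Q → Q* = 15.7973.
The Pigouvian tax equals MEC at Q*: 8.0 + 1.4×15.7973 = 30.1162.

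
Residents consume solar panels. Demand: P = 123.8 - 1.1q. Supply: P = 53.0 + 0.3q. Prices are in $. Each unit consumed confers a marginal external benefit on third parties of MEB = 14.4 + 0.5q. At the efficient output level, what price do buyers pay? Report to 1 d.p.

Social marginal benefit = demand + MEB = 138.2 - 0.6q.
Set SMB = MC: 138.2 - 0.6q = 53.0 + 0.3q → q* = 94.6667.
Consumer price on the demand curve at q*: 123.8 − 1.1×94.6667 = 19.6666.

P = $19.7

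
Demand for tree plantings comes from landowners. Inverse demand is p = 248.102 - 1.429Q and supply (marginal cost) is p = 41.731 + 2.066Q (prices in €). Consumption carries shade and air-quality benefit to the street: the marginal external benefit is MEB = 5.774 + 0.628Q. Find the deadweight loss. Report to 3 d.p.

Market equilibrium (private): 41.731 + 2.066Q = 248.102 - 1.429Q → Q_m = 59.0475.
Social marginal benefit = demand + MEB = 253.876 - 0.801Q.
Set SMB = MC: 253.876 - 0.801Q = 41.731 + 2.066Q → Q* = 73.9955.
The loss is the area between SMB and MC from Q* to Q_m; with linear curves that's a triangle of height MEB(Q_m).
DWL = ½ × 14.9480 × 42.8558 = 320.3042.

DWL = €320.304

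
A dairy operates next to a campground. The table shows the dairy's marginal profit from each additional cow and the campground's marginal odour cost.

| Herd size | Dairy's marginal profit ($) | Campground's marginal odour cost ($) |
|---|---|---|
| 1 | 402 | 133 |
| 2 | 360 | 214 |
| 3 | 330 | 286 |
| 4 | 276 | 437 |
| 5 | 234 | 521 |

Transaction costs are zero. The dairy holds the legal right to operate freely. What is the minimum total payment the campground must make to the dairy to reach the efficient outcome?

$510

Left alone the dairy would choose level 5 (marginal profit stays positive).
Efficient level: k* = 3 (marginal profit ≥ marginal odour cost through 3).
The campground must at least cover the dairy's forgone profit from cutting 5→3: 276 + 234 = 510.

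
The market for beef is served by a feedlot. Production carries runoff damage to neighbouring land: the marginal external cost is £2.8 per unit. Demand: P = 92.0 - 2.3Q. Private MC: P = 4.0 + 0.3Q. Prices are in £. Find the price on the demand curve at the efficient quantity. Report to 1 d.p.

Social marginal cost = private MC + MEC = 6.8 + 0.3Q.
Set SMC = demand: 6.8 + 0.3Q = 92.0 - 2.3Q → Q* = 32.7692.
Consumer price on the demand curve at Q*: 92.0 − 2.3×32.7692 = 16.6308.

P = £16.6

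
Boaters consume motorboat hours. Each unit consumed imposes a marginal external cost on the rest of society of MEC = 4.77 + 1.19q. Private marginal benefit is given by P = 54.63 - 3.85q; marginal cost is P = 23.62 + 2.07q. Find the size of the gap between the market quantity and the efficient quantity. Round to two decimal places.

Market equilibrium (private): 23.62 + 2.07q = 54.63 - 3.85q → q_m = 5.2382.
Social marginal benefit = demand − MEC = 49.86 - 5.04q.
Set SMB = MC: 49.86 - 5.04q = 23.62 + 2.07q → q* = 3.6906.
Gap = |5.2382 − 3.6906| = 1.5476.

1.55 units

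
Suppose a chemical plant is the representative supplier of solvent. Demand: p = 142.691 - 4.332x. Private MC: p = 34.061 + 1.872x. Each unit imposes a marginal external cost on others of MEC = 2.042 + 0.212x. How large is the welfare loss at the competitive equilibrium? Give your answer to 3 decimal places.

DWL = 2.580

Market equilibrium (private): 34.061 + 1.872x = 142.691 - 4.332x → x_m = 17.5097.
Social marginal cost = private MC + MEC = 36.103 + 2.084x.
Set SMC = demand: 36.103 + 2.084x = 142.691 - 4.332x → x* = 16.6128.
Between x* and x_m the wedge SMC − demand runs linearly from 0 to MEC(x_m), so the loss is a triangle.
DWL = ½ × 0.8969 × 5.7541 = 2.5804.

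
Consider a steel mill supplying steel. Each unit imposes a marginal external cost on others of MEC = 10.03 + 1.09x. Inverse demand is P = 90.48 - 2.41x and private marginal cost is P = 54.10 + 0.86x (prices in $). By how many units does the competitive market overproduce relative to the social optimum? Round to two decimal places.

5.08 units

Market equilibrium (private): 54.10 + 0.86x = 90.48 - 2.41x → x_m = 11.1254.
Social marginal cost = private MC + MEC = 64.13 + 1.95x.
Set SMC = demand: 64.13 + 1.95x = 90.48 - 2.41x → x* = 6.0436.
Gap = |11.1254 − 6.0436| = 5.0818.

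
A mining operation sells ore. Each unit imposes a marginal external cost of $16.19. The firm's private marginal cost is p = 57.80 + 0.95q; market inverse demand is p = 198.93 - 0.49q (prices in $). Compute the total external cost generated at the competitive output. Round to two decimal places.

$1586.73

Market equilibrium (private): 57.80 + 0.95q = 198.93 - 0.49q → q_m = 98.0069.
Total external cost = MEC × q_m = 16.19 × 98.0069 = 1586.7317.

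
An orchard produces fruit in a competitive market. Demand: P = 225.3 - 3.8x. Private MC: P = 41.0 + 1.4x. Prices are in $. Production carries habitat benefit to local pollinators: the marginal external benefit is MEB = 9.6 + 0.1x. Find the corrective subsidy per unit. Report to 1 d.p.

subsidy = $13.4 per unit

Social marginal cost = private MC − MEB = 31.4 + 1.3x.
Set SMC = demand: 31.4 + 1.3x = 225.3 - 3.8x → x* = 38.0196.
The Pigouvian subsidy equals MEB at x*: 9.6 + 0.1×38.0196 = 13.4020.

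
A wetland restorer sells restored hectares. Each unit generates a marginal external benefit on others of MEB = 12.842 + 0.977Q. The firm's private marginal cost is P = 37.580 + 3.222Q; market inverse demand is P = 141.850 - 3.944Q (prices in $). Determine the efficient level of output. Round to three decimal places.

Social marginal cost = private MC − MEB = 24.738 + 2.245Q.
Set SMC = demand: 24.738 + 2.245Q = 141.850 - 3.944Q → Q* = 18.9226.

Q* = 18.923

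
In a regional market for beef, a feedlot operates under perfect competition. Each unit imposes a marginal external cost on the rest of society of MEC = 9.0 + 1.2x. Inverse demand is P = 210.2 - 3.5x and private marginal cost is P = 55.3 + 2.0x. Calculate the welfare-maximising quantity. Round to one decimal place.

Social marginal cost = private MC + MEC = 64.3 + 3.2x.
Set SMC = demand: 64.3 + 3.2x = 210.2 - 3.5x → x* = 21.7761.

x* = 21.8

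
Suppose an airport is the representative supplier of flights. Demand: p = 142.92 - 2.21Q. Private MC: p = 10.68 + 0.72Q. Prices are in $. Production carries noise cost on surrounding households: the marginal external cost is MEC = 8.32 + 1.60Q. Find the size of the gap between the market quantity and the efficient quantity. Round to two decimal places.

17.78 units

Market equilibrium (private): 10.68 + 0.72Q = 142.92 - 2.21Q → Q_m = 45.1331.
Social marginal cost = private MC + MEC = 19.00 + 2.32Q.
Set SMC = demand: 19.00 + 2.32Q = 142.92 - 2.21Q → Q* = 27.3554.
Gap = |45.1331 − 27.3554| = 17.7777.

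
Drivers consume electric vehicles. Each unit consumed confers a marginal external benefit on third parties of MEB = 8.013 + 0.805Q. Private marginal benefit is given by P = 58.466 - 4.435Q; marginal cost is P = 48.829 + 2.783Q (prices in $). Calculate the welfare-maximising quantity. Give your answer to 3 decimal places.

Q* = 2.752

Social marginal benefit = demand + MEB = 66.479 - 3.630Q.
Set SMB = MC: 66.479 - 3.630Q = 48.829 + 2.783Q → Q* = 2.7522.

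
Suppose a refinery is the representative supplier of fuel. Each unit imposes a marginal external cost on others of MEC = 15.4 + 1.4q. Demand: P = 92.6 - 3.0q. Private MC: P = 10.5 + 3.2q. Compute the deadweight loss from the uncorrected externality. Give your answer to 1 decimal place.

Market equilibrium (private): 10.5 + 3.2q = 92.6 - 3.0q → q_m = 13.2419.
Social marginal cost = private MC + MEC = 25.9 + 4.6q.
Set SMC = demand: 25.9 + 4.6q = 92.6 - 3.0q → q* = 8.7763.
The loss is the area between SMC and demand from q* to q_m; with linear curves that's a triangle of height MEC(q_m).
DWL = ½ × 4.4656 × 33.9387 = 75.7783.

DWL = 75.8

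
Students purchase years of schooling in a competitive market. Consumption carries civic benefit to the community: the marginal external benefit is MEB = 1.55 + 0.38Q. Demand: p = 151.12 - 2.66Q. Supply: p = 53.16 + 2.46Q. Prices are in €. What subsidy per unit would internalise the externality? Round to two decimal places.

Social marginal benefit = demand + MEB = 152.67 - 2.28Q.
Set SMB = MC: 152.67 - 2.28Q = 53.16 + 2.46Q → Q* = 20.9937.
The Pigouvian subsidy equals MEB at Q*: 1.55 + 0.38×20.9937 = 9.5276.

subsidy = €9.53 per unit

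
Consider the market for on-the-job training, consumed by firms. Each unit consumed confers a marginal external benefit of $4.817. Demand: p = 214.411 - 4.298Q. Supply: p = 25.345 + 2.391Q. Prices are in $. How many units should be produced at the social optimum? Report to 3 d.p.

Social marginal benefit = demand + MEB = 219.228 - 4.298Q.
Set SMB = MC: 219.228 - 4.298Q = 25.345 + 2.391Q → Q* = 28.9853.

Q* = 28.985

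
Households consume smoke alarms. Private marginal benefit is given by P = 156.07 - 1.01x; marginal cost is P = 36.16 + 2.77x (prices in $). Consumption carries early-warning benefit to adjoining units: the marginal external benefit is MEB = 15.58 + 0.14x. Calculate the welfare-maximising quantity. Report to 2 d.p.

x* = 37.22

Social marginal benefit = demand + MEB = 171.65 - 0.87x.
Set SMB = MC: 171.65 - 0.87x = 36.16 + 2.77x → x* = 37.2225.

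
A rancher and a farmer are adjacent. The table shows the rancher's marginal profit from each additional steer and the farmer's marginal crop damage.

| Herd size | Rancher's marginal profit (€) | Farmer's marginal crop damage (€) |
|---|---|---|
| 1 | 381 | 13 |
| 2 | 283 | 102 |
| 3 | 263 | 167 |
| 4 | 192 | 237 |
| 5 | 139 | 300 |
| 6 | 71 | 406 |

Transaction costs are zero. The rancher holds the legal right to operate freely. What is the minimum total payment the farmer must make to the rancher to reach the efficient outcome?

€402

Left alone the rancher would choose level 6 (marginal profit stays positive).
Efficient level: k* = 3 (marginal profit ≥ marginal crop damage through 3).
The farmer must at least cover the rancher's forgone profit from cutting 6→3: 192 + 139 + 71 = 402.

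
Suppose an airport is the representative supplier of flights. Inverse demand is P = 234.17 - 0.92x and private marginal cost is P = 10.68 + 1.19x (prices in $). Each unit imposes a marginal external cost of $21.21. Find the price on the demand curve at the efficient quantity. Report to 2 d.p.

Social marginal cost = private MC + MEC = 31.89 + 1.19x.
Set SMC = demand: 31.89 + 1.19x = 234.17 - 0.92x → x* = 95.8673.
Consumer price on the demand curve at x*: 234.17 − 0.92×95.8673 = 145.9721.

P = $145.97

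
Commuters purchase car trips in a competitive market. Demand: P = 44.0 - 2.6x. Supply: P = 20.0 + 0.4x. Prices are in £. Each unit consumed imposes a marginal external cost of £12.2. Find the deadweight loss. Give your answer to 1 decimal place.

Market equilibrium (private): 20.0 + 0.4x = 44.0 - 2.6x → x_m = 8.0000.
Social marginal benefit = demand − MEC = 31.8 - 2.6x.
Set SMB = MC: 31.8 - 2.6x = 20.0 + 0.4x → x* = 3.9333.
Height of the DWL triangle at x_m is MC(x_m) − SMB(x_m) = MEC(x_m) = 12.2000.
DWL = ½ × 4.0667 × 12.2000 = 24.8069.

DWL = £24.8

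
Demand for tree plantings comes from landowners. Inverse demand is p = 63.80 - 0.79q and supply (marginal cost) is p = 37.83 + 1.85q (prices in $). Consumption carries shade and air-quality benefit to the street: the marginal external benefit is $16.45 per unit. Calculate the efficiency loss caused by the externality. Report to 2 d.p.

DWL = $51.25

Market equilibrium (private): 37.83 + 1.85q = 63.80 - 0.79q → q_m = 9.8371.
Social marginal benefit = demand + MEB = 80.25 - 0.79q.
Set SMB = MC: 80.25 - 0.79q = 37.83 + 1.85q → q* = 16.0682.
The welfare-loss triangle has base |q_m − q*| and height MEB(q_m) (the vertical gap between SMB and MC is zero at q* and MEB at q_m).
DWL = ½ × 6.2311 × 16.4500 = 51.2508.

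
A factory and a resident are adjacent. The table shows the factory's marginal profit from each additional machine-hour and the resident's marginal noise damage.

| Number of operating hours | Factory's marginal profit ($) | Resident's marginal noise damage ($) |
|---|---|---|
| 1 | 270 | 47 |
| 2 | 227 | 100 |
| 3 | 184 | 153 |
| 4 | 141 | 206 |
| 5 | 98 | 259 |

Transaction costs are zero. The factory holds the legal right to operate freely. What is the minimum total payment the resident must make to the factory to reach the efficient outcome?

$239

Left alone the factory would choose level 5 (marginal profit stays positive).
Efficient level: k* = 3 (marginal profit ≥ marginal noise damage through 3).
The resident must at least cover the factory's forgone profit from cutting 5→3: 141 + 98 = 239.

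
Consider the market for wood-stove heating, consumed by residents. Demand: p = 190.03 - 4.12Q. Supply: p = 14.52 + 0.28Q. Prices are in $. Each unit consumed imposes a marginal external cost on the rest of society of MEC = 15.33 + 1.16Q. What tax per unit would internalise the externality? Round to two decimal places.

Social marginal benefit = demand − MEC = 174.70 - 5.28Q.
Set SMB = MC: 174.70 - 5.28Q = 14.52 + 0.28Q → Q* = 28.8094.
The Pigouvian tax equals MEC at Q*: 15.33 + 1.16×28.8094 = 48.7489.

tax = $48.75 per unit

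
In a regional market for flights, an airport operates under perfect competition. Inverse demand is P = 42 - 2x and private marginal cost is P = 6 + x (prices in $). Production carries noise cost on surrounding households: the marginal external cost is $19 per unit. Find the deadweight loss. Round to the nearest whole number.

Market equilibrium (private): 6 + x = 42 - 2x → x_m = 12.0000.
Social marginal cost = private MC + MEC = 25 + x.
Set SMC = demand: 25 + x = 42 - 2x → x* = 5.6667.
The welfare-loss triangle has base |x_m − x*| and height MEC(x_m) (the vertical gap between SMC and demand is zero at x* and MEC at x_m).
DWL = ½ × 6.3333 × 19.0000 = 60.1664.

DWL = $60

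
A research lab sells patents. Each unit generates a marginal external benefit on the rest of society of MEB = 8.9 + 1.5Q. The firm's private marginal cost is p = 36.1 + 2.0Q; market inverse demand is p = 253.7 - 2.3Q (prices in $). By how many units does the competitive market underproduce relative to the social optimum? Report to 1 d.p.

30.3 units

Market equilibrium (private): 36.1 + 2.0Q = 253.7 - 2.3Q → Q_m = 50.6047.
Social marginal cost = private MC − MEB = 27.2 + 0.5Q.
Set SMC = demand: 27.2 + 0.5Q = 253.7 - 2.3Q → Q* = 80.8929.
Gap = |50.6047 − 80.8929| = 30.2882.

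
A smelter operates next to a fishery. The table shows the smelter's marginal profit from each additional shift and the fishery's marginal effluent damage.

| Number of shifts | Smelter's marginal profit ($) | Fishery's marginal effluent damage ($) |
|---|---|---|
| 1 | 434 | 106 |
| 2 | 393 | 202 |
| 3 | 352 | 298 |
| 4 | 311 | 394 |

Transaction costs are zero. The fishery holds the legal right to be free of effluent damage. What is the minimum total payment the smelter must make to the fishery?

Efficient level: marginal profit ≥ marginal effluent damage through level 3, so k* = 3.
With the fishery holding the right, the smelter must at least compensate total damage at k*: 106 + 202 + 298 = 606.

$606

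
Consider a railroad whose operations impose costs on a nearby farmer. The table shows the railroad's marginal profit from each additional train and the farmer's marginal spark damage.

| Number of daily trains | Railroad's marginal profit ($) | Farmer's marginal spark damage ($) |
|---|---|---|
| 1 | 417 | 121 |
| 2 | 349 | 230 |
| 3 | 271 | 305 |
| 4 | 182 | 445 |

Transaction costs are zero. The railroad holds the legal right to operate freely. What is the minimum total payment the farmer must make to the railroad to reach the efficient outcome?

Left alone the railroad would choose level 4 (marginal profit stays positive).
Efficient level: k* = 2 (marginal profit ≥ marginal spark damage through 2).
The farmer must at least cover the railroad's forgone profit from cutting 4→2: 271 + 182 = 453.

$453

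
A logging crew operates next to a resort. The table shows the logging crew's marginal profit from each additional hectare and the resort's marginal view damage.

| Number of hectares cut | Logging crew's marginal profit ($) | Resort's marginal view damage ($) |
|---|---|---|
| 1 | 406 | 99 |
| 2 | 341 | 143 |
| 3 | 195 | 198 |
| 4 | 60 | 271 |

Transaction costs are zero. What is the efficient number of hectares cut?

Bargaining reaches the level where marginal profit last exceeds marginal view damage.
That holds through level 2 (341 ≥ 143) but not at 3 (195 < 198).

2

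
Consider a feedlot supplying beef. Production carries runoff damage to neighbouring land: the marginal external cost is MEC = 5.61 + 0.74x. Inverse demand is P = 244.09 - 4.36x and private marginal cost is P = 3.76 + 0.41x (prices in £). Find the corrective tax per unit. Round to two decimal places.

tax = £37.13 per unit

Social marginal cost = private MC + MEC = 9.37 + 1.15x.
Set SMC = demand: 9.37 + 1.15x = 244.09 - 4.36x → x* = 42.5989.
The Pigouvian tax equals MEC at x*: 5.61 + 0.74×42.5989 = 37.1332.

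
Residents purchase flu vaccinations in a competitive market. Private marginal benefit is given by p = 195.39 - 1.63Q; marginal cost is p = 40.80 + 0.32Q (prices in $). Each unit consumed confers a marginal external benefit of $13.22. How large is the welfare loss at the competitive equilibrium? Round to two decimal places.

DWL = $44.81

Market equilibrium (private): 40.80 + 0.32Q = 195.39 - 1.63Q → Q_m = 79.2769.
Social marginal benefit = demand + MEB = 208.61 - 1.63Q.
Set SMB = MC: 208.61 - 1.63Q = 40.80 + 0.32Q → Q* = 86.0564.
The loss is the area between SMB and MC from Q* to Q_m; with linear curves that's a triangle of height MEB(Q_m).
DWL = ½ × 6.7795 × 13.2200 = 44.8125.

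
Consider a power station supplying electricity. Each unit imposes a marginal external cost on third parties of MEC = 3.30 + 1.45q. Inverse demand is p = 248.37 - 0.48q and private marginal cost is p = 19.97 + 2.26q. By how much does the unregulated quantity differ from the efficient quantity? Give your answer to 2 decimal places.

Market equilibrium (private): 19.97 + 2.26q = 248.37 - 0.48q → q_m = 83.3577.
Social marginal cost = private MC + MEC = 23.27 + 3.71q.
Set SMC = demand: 23.27 + 3.71q = 248.37 - 0.48q → q* = 53.7232.
Gap = |83.3577 − 53.7232| = 29.6345.

29.63 units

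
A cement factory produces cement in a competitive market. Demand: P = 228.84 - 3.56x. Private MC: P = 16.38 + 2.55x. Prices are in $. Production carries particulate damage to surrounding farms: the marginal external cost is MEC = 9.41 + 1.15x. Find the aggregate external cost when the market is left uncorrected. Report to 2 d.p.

$1022.46

Market equilibrium (private): 16.38 + 2.55x = 228.84 - 3.56x → x_m = 34.7725.
Total external cost = ∫₀^{x_m} (9.41 + 1.15x) dx = 9.41×34.7725 + ½×1.15×34.7725² = 1022.4571.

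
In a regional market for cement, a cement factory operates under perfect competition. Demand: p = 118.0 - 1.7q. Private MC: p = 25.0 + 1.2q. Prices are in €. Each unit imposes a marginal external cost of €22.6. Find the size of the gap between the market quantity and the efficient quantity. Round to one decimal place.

7.8 units

Market equilibrium (private): 25.0 + 1.2q = 118.0 - 1.7q → q_m = 32.0690.
Social marginal cost = private MC + MEC = 47.6 + 1.2q.
Set SMC = demand: 47.6 + 1.2q = 118.0 - 1.7q → q* = 24.2759.
Gap = |32.0690 − 24.2759| = 7.7931.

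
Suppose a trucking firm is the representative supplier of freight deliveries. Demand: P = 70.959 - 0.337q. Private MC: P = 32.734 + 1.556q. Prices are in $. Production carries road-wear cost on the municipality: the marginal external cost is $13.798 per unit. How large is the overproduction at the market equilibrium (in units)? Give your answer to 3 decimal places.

7.289 units

Market equilibrium (private): 32.734 + 1.556q = 70.959 - 0.337q → q_m = 20.1928.
Social marginal cost = private MC + MEC = 46.532 + 1.556q.
Set SMC = demand: 46.532 + 1.556q = 70.959 - 0.337q → q* = 12.9039.
Gap = |20.1928 − 12.9039| = 7.2889.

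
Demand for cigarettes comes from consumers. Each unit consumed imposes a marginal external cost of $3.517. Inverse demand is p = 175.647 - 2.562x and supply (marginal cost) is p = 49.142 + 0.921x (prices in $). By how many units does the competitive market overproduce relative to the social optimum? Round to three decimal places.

1.010 units

Market equilibrium (private): 49.142 + 0.921x = 175.647 - 2.562x → x_m = 36.3207.
Social marginal benefit = demand − MEC = 172.130 - 2.562x.
Set SMB = MC: 172.130 - 2.562x = 49.142 + 0.921x → x* = 35.3109.
Gap = |36.3207 − 35.3109| = 1.0098.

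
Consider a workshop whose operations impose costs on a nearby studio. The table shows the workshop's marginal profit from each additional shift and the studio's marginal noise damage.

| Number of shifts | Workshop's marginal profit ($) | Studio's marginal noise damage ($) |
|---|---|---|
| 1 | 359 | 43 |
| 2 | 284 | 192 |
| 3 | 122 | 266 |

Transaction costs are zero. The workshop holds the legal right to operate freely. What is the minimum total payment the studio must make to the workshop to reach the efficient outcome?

$122

Left alone the workshop would choose level 3 (marginal profit stays positive).
Efficient level: k* = 2 (marginal profit ≥ marginal noise damage through 2).
The studio must at least cover the workshop's forgone profit from cutting 3→2: 122 = 122.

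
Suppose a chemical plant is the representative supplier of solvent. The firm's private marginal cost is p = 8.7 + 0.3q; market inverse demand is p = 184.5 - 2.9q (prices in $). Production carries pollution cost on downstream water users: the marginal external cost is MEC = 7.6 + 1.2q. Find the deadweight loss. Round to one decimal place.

DWL = $614.3

Market equilibrium (private): 8.7 + 0.3q = 184.5 - 2.9q → q_m = 54.9375.
Social marginal cost = private MC + MEC = 16.3 + 1.5q.
Set SMC = demand: 16.3 + 1.5q = 184.5 - 2.9q → q* = 38.2273.
Between q* and q_m the wedge SMC − demand runs linearly from 0 to MEC(q_m), so the loss is a triangle.
DWL = ½ × 16.7102 × 73.5250 = 614.3087.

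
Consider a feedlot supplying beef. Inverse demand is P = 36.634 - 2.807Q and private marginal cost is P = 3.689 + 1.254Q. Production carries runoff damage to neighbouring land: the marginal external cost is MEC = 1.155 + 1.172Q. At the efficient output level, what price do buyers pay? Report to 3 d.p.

P = 19.582

Social marginal cost = private MC + MEC = 4.844 + 2.426Q.
Set SMC = demand: 4.844 + 2.426Q = 36.634 - 2.807Q → Q* = 6.0749.
Consumer price on the demand curve at Q*: 36.634 − 2.807×6.0749 = 19.5818.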